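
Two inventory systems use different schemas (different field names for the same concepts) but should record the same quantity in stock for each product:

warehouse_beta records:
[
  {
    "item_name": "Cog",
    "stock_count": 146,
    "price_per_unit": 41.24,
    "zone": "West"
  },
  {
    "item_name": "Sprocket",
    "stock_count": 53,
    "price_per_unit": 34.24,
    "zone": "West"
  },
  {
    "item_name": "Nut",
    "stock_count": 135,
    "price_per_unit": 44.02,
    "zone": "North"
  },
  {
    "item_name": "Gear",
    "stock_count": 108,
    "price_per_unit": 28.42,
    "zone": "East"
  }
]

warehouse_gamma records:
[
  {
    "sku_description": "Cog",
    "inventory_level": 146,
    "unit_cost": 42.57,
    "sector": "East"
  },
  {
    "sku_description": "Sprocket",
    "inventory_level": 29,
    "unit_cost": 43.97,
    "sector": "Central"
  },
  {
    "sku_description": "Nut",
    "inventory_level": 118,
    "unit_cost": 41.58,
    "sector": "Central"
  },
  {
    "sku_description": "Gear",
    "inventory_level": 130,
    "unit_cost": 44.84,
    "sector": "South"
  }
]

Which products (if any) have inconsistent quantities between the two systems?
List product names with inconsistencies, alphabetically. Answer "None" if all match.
Gear, Nut, Sprocket

Schema mappings:
- "item_name" (warehouse_beta) = "sku_description" (warehouse_gamma) = product name
- "stock_count" (warehouse_beta) = "inventory_level" (warehouse_gamma) = quantity

Comparison:
  Cog: 146 vs 146 - MATCH
  Sprocket: 53 vs 29 - MISMATCH
  Nut: 135 vs 118 - MISMATCH
  Gear: 108 vs 130 - MISMATCH

Products with inconsistencies: Gear, Nut, Sprocket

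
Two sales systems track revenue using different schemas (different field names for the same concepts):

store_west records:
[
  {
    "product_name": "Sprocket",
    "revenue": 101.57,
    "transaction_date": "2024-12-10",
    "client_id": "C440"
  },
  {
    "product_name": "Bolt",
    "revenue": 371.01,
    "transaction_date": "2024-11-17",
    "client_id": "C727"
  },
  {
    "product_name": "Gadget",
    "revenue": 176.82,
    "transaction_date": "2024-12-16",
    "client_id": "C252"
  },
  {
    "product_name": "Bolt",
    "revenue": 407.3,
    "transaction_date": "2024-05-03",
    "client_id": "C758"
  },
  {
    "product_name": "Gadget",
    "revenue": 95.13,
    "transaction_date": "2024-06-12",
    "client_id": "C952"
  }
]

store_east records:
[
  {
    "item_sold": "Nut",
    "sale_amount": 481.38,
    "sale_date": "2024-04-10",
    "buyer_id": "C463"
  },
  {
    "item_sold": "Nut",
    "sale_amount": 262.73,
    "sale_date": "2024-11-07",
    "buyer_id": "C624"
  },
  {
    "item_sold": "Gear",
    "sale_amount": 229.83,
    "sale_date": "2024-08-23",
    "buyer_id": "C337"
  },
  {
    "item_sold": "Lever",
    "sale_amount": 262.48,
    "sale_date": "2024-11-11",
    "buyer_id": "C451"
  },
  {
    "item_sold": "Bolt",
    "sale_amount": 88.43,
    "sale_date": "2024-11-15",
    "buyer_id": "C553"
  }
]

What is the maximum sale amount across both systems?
481.38

Reconcile: "revenue" (store_west) = "sale_amount" (store_east) = sale amount

Maximum in store_west: 407.3
Maximum in store_east: 481.38

Overall maximum: max(407.3, 481.38) = 481.38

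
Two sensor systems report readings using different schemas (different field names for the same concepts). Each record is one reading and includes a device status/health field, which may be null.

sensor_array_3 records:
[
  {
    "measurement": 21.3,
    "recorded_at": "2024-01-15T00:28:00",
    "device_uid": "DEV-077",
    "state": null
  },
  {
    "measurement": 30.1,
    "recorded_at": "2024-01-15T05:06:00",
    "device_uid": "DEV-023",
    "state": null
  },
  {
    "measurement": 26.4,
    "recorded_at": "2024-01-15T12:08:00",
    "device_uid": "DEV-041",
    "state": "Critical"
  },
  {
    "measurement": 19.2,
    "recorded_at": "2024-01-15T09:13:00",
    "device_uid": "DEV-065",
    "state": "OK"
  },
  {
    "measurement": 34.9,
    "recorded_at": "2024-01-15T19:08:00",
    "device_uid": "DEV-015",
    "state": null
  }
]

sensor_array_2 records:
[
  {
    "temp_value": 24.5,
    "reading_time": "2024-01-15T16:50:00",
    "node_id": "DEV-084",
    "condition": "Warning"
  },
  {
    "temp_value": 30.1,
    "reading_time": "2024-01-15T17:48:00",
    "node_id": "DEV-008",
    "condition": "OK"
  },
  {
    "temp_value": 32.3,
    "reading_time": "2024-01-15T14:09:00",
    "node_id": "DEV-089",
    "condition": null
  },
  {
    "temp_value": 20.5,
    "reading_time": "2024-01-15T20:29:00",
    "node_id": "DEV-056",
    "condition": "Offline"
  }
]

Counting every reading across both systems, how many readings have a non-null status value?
5

Schema mapping: "state" (sensor_array_3) = "condition" (sensor_array_2) = status

Non-null in sensor_array_3: 2
Non-null in sensor_array_2: 3

Total non-null: 2 + 3 = 5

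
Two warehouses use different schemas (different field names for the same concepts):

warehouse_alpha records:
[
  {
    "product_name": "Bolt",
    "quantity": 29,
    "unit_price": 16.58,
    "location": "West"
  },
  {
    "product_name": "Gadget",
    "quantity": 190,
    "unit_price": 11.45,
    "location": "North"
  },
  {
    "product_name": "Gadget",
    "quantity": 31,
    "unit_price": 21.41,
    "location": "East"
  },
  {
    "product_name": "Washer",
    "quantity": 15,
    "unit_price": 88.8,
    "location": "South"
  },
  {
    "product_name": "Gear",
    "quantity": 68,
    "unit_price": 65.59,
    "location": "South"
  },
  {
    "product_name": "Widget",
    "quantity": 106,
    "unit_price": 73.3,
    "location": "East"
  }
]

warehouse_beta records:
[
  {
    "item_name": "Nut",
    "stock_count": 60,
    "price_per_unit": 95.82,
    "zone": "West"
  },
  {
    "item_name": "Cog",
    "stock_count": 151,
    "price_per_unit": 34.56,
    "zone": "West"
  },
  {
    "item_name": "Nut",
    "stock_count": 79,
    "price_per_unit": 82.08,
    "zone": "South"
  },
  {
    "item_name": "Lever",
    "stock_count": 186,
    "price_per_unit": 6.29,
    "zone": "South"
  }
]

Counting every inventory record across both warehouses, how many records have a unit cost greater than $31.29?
6

Schema mapping: "unit_price" (warehouse_alpha) = "price_per_unit" (warehouse_beta) = unit cost

Records > $31.29 in warehouse_alpha: 3
Records > $31.29 in warehouse_beta: 3

Total count: 3 + 3 = 6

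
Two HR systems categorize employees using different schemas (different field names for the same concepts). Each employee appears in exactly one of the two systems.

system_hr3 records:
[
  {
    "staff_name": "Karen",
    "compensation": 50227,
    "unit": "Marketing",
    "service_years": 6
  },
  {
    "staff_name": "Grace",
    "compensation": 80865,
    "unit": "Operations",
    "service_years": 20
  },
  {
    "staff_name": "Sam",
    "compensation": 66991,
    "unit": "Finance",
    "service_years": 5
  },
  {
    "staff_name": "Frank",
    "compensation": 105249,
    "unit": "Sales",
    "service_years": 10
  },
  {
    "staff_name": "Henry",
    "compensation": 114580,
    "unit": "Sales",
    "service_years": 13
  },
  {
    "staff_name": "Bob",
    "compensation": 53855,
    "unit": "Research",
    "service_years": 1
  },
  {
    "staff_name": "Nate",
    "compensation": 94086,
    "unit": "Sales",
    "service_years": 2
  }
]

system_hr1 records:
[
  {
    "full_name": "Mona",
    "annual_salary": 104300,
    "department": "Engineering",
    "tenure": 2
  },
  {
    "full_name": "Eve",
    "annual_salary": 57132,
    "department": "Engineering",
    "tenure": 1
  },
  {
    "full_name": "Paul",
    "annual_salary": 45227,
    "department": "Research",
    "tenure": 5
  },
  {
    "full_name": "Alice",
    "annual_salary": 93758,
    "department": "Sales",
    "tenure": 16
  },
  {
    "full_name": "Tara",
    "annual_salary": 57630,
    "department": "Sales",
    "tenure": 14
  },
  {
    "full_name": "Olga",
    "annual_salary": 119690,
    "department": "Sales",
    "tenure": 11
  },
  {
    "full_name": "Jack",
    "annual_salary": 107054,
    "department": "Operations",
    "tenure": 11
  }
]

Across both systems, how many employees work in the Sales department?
6

Schema mapping: "unit" (system_hr3) = "department" (system_hr1) = department

Sales employees in system_hr3: 3
Sales employees in system_hr1: 3

Total in Sales: 3 + 3 = 6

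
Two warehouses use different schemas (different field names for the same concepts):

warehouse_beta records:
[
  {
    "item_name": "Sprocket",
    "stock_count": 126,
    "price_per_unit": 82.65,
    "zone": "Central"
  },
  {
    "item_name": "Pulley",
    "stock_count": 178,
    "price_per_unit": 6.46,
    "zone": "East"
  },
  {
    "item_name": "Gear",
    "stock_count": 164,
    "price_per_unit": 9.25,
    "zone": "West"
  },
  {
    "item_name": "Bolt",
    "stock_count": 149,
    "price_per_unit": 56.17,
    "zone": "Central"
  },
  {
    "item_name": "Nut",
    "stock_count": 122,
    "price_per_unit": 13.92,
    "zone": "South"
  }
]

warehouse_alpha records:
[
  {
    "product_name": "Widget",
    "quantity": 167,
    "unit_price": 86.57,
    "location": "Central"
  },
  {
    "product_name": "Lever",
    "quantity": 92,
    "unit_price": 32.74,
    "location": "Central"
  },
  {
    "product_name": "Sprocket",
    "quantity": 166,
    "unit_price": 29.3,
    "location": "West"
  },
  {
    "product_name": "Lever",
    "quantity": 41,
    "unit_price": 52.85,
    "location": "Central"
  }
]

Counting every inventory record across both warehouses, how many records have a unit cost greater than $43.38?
4

Schema mapping: "price_per_unit" (warehouse_beta) = "unit_price" (warehouse_alpha) = unit cost

Records > $43.38 in warehouse_beta: 2
Records > $43.38 in warehouse_alpha: 2

Total count: 2 + 2 = 4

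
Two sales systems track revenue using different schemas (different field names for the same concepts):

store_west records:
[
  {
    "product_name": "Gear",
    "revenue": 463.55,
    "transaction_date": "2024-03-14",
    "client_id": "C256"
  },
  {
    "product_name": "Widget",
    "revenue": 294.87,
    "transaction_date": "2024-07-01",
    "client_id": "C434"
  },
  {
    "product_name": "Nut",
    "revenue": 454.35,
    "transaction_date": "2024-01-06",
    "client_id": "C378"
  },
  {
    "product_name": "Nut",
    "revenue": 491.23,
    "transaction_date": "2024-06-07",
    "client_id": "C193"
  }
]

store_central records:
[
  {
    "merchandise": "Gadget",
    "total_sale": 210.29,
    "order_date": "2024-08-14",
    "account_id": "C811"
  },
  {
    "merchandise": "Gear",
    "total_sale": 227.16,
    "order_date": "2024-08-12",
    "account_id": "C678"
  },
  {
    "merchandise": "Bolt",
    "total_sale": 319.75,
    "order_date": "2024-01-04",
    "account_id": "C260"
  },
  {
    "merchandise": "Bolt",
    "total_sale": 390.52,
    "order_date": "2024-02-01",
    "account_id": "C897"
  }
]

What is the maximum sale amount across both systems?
491.23

Reconcile: "revenue" (store_west) = "total_sale" (store_central) = sale amount

Maximum in store_west: 491.23
Maximum in store_central: 390.52

Overall maximum: max(491.23, 390.52) = 491.23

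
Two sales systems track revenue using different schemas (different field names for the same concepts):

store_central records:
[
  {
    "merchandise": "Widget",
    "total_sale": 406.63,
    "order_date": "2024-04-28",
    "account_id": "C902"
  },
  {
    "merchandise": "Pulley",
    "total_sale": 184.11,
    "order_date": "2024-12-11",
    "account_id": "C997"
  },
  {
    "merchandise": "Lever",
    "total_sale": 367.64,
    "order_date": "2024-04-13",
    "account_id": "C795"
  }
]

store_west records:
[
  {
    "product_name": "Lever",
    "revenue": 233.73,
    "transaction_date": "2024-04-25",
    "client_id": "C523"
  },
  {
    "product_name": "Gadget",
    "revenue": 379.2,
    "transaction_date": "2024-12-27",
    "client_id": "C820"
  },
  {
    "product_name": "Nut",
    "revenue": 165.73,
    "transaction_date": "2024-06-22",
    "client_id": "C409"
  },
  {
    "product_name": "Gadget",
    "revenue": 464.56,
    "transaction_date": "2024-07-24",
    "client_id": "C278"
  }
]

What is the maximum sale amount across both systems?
464.56

Reconcile: "total_sale" (store_central) = "revenue" (store_west) = sale amount

Maximum in store_central: 406.63
Maximum in store_west: 464.56

Overall maximum: max(406.63, 464.56) = 464.56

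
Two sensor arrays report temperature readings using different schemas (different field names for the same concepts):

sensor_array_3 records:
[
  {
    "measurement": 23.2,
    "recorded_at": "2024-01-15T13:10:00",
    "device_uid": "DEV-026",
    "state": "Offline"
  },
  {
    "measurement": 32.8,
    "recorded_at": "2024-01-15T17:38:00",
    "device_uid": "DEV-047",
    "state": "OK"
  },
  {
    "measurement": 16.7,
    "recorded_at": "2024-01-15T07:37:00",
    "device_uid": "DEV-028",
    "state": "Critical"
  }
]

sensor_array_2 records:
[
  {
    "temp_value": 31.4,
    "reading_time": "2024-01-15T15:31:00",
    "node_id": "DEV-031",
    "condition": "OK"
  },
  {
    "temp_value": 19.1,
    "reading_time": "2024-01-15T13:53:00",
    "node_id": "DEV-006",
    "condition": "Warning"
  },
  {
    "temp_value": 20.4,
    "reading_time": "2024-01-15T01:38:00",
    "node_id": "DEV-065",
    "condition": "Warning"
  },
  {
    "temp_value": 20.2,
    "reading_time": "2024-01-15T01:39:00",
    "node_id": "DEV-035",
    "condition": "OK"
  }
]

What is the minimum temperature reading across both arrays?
16.7

Schema mapping: "measurement" (sensor_array_3) = "temp_value" (sensor_array_2) = temperature reading

Minimum in sensor_array_3: 16.7
Minimum in sensor_array_2: 19.1

Overall minimum: min(16.7, 19.1) = 16.7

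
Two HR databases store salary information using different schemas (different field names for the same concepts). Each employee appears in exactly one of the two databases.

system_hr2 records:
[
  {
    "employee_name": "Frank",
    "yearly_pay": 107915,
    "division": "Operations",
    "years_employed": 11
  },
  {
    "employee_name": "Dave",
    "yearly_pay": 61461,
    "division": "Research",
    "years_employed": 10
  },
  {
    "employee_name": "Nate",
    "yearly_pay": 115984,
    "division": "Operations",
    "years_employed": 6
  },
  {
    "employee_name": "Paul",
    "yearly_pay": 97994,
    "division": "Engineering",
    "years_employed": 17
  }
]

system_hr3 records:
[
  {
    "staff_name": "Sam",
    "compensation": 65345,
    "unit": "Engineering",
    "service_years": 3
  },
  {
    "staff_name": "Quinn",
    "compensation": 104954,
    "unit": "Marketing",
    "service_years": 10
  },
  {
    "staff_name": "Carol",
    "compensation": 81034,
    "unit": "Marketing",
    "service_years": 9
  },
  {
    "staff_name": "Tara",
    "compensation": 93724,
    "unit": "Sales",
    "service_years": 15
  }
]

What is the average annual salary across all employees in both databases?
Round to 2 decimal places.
91051.38

Schema mapping: "yearly_pay" (system_hr2) = "compensation" (system_hr3) = annual salary

All salaries: [107915, 61461, 115984, 97994, 65345, 104954, 81034, 93724]
Sum: 728411
Count: 8
Average: 728411 / 8 = 91051.38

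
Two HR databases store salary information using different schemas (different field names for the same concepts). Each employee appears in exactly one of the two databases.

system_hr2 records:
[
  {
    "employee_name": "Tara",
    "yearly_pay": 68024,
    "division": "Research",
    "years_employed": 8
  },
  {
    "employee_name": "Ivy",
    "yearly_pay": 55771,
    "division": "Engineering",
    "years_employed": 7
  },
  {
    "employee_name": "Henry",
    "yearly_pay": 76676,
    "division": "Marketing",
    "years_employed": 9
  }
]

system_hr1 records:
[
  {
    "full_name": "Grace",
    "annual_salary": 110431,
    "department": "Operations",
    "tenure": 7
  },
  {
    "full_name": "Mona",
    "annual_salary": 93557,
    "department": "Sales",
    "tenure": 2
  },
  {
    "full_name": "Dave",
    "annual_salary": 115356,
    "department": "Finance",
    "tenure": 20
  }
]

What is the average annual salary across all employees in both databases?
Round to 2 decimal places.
86635.83

Schema mapping: "yearly_pay" (system_hr2) = "annual_salary" (system_hr1) = annual salary

All salaries: [68024, 55771, 76676, 110431, 93557, 115356]
Sum: 519815
Count: 6
Average: 519815 / 6 = 86635.83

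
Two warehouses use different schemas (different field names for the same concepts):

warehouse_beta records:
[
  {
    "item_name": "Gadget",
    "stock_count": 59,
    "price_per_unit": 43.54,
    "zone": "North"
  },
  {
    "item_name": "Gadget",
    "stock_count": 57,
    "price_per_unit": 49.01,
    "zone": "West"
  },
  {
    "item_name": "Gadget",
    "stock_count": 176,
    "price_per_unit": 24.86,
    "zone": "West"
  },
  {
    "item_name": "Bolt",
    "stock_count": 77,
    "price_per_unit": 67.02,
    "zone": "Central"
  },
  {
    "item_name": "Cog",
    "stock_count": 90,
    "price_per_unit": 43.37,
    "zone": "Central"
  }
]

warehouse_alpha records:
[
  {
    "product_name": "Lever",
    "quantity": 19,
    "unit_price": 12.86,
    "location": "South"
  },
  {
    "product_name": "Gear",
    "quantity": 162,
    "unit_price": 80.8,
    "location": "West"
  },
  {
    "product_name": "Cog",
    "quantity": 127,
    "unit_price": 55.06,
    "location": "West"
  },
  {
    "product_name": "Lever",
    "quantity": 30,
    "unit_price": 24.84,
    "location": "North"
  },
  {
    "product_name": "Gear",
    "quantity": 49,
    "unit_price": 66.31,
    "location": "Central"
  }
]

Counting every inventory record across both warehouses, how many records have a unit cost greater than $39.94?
7

Schema mapping: "price_per_unit" (warehouse_beta) = "unit_price" (warehouse_alpha) = unit cost

Records > $39.94 in warehouse_beta: 4
Records > $39.94 in warehouse_alpha: 3

Total count: 4 + 3 = 7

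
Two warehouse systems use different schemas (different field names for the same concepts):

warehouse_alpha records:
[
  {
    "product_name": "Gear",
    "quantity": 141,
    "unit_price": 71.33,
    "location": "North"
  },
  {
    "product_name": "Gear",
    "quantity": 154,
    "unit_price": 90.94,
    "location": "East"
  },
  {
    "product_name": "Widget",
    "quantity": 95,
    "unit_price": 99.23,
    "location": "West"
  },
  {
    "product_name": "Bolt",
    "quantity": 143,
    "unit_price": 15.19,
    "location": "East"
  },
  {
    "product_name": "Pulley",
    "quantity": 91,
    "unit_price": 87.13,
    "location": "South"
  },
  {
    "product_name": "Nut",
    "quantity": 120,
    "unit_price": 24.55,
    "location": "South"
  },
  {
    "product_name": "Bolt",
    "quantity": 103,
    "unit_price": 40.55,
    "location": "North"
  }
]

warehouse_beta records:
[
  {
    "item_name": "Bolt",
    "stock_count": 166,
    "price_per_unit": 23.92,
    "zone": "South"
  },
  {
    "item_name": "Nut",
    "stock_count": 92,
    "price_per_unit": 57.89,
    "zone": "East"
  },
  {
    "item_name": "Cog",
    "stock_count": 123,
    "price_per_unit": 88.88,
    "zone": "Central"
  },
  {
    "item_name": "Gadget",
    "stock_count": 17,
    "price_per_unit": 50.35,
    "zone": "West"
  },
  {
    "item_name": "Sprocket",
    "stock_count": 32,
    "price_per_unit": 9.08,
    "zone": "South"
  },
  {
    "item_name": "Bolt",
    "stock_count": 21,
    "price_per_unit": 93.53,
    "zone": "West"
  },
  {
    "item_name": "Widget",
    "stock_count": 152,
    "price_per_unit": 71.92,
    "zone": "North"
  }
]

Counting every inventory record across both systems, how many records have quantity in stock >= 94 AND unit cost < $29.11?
3

Schema mappings:
- "quantity" (warehouse_alpha) = "stock_count" (warehouse_beta) = quantity
- "unit_price" (warehouse_alpha) = "price_per_unit" (warehouse_beta) = unit cost

Records meeting both conditions in warehouse_alpha: 2
Records meeting both conditions in warehouse_beta: 1

Total: 2 + 1 = 3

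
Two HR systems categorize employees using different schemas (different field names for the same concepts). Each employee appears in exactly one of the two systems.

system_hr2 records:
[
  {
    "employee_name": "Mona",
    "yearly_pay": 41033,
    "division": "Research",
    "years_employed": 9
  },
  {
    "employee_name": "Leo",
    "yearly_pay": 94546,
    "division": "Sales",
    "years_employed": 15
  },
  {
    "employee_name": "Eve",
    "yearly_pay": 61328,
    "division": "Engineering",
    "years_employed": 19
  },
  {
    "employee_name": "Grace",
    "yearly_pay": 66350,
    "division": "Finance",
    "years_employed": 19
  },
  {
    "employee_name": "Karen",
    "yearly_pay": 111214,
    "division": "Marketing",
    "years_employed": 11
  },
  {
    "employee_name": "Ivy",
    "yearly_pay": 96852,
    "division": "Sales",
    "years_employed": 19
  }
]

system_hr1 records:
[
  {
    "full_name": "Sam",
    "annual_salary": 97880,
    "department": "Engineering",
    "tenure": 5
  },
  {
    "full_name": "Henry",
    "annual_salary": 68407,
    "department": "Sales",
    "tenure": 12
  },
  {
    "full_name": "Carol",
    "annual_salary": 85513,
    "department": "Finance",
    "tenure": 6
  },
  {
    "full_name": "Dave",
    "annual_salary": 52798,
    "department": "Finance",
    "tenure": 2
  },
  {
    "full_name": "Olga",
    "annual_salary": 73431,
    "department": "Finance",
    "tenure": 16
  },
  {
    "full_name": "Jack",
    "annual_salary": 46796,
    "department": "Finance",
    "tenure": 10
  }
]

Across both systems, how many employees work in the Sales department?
3

Schema mapping: "division" (system_hr2) = "department" (system_hr1) = department

Sales employees in system_hr2: 2
Sales employees in system_hr1: 1

Total in Sales: 2 + 1 = 3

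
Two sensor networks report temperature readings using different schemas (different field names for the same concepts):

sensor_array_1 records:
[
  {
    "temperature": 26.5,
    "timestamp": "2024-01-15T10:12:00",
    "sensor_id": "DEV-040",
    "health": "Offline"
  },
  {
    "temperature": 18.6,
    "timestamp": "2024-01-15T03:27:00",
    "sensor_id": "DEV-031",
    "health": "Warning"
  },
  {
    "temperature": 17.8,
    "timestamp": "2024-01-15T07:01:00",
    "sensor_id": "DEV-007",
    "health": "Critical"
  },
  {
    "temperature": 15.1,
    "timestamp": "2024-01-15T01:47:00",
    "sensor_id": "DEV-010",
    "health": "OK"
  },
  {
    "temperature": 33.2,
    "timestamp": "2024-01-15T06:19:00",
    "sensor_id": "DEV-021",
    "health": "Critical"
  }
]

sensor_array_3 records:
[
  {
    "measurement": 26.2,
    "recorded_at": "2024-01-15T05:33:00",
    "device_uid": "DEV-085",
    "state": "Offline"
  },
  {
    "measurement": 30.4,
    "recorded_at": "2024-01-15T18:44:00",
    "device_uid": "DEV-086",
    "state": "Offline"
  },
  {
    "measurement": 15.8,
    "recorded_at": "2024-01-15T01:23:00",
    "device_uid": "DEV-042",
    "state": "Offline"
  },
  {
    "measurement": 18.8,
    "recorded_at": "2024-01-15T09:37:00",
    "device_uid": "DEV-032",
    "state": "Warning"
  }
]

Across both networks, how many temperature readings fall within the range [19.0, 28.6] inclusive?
2

Schema mapping: "temperature" (sensor_array_1) = "measurement" (sensor_array_3) = temperature

Readings in [19.0, 28.6] from sensor_array_1: 1
Readings in [19.0, 28.6] from sensor_array_3: 1

Total count: 1 + 1 = 2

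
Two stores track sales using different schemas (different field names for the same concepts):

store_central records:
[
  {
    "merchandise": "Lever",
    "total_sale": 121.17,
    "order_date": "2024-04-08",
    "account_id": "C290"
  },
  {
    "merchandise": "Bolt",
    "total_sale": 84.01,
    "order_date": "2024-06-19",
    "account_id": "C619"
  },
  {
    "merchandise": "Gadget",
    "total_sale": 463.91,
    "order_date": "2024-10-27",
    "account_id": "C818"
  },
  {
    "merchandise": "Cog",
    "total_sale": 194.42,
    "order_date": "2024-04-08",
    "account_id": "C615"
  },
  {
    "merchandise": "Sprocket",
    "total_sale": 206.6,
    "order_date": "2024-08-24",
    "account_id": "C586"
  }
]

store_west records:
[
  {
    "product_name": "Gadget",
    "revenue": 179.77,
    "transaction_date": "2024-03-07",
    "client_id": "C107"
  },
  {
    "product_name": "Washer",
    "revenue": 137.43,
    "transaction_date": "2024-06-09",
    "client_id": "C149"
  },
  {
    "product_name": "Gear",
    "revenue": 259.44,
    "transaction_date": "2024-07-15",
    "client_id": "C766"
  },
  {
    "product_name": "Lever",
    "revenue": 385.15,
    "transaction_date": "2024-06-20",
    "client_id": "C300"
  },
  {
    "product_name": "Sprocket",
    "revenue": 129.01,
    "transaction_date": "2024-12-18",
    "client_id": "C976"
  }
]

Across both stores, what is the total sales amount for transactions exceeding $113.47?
2076.9

Schema mapping: "total_sale" (store_central) = "revenue" (store_west) = sale amount

Sum of sales > $113.47 in store_central: 986.1
Sum of sales > $113.47 in store_west: 1090.8

Total: 986.1 + 1090.8 = 2076.9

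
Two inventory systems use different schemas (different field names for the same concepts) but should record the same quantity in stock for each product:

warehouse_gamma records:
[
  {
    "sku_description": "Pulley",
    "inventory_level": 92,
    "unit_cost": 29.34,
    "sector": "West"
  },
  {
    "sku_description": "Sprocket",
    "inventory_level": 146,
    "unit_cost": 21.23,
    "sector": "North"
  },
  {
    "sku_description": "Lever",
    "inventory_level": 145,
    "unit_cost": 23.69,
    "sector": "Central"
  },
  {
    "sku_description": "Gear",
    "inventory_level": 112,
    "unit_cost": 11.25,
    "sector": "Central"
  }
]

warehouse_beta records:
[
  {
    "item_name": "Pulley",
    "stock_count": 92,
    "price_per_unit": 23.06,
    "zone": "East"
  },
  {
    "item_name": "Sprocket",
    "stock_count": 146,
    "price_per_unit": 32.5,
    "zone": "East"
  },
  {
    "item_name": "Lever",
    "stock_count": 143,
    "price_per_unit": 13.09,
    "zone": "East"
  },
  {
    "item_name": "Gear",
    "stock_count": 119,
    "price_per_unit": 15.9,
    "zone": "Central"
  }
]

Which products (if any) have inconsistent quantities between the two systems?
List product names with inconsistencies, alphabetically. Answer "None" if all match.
Gear, Lever

Schema mappings:
- "sku_description" (warehouse_gamma) = "item_name" (warehouse_beta) = product name
- "inventory_level" (warehouse_gamma) = "stock_count" (warehouse_beta) = quantity

Comparison:
  Pulley: 92 vs 92 - MATCH
  Sprocket: 146 vs 146 - MATCH
  Lever: 145 vs 143 - MISMATCH
  Gear: 112 vs 119 - MISMATCH

Products with inconsistencies: Gear, Lever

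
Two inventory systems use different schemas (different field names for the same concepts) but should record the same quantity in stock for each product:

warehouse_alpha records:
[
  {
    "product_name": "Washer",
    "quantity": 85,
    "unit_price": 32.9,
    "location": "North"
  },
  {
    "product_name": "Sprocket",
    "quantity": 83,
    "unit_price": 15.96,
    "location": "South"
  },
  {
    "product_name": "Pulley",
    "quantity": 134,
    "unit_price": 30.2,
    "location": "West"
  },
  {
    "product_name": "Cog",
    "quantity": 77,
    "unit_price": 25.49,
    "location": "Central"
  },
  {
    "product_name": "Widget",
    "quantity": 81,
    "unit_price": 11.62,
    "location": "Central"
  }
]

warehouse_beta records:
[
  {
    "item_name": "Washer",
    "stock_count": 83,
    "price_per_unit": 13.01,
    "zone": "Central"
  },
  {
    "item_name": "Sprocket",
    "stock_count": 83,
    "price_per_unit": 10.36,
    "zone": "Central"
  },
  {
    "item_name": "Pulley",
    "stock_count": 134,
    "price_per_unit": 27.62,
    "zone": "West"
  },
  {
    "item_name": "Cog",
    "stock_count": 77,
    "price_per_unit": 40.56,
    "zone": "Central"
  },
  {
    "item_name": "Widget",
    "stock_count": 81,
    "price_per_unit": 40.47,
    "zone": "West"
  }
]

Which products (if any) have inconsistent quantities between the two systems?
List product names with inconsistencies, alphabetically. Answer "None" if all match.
Washer

Schema mappings:
- "product_name" (warehouse_alpha) = "item_name" (warehouse_beta) = product name
- "quantity" (warehouse_alpha) = "stock_count" (warehouse_beta) = quantity

Comparison:
  Washer: 85 vs 83 - MISMATCH
  Sprocket: 83 vs 83 - MATCH
  Pulley: 134 vs 134 - MATCH
  Cog: 77 vs 77 - MATCH
  Widget: 81 vs 81 - MATCH

Products with inconsistencies: Washer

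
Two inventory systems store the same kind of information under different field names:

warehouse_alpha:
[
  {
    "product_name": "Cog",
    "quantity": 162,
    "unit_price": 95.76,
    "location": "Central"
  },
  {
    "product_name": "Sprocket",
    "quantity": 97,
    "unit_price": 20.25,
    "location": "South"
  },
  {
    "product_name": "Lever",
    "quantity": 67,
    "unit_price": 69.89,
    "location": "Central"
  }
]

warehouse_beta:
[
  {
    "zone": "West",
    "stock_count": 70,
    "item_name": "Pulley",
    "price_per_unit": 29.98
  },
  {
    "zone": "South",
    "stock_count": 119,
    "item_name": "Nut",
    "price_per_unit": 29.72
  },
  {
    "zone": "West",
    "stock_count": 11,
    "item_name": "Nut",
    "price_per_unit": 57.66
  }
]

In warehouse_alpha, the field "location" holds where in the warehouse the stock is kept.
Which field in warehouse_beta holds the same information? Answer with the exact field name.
zone

In warehouse_alpha, "location" holds where in the warehouse the stock is kept.
The fields in warehouse_beta are: "zone", "stock_count", "item_name", "price_per_unit".
"zone" is the match: the name refers to the same concept and its values are area labels (e.g. 'South', 'West').
The other fields ("stock_count", "item_name", "price_per_unit") hold different kinds of data.

So "location" in warehouse_alpha corresponds to "zone" in warehouse_beta.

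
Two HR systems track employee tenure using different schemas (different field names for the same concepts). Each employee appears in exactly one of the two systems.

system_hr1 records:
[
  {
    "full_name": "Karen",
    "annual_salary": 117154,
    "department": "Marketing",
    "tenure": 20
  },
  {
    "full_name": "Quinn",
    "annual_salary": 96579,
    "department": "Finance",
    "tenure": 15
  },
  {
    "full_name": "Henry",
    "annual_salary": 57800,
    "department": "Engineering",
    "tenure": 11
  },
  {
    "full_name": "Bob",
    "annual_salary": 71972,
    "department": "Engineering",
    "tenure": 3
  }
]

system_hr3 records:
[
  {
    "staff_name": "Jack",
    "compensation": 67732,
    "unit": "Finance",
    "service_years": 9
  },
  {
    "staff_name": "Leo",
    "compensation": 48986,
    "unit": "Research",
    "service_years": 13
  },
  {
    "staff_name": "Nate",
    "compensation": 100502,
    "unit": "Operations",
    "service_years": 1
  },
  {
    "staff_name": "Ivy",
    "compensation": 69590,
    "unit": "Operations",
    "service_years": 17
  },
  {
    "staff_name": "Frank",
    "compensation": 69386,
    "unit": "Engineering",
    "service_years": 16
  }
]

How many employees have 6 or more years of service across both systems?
7

Reconcile schemas: "tenure" (system_hr1) = "service_years" (system_hr3) = years of service

From system_hr1: 3 employees with >= 6 years
From system_hr3: 4 employees with >= 6 years

Total: 3 + 4 = 7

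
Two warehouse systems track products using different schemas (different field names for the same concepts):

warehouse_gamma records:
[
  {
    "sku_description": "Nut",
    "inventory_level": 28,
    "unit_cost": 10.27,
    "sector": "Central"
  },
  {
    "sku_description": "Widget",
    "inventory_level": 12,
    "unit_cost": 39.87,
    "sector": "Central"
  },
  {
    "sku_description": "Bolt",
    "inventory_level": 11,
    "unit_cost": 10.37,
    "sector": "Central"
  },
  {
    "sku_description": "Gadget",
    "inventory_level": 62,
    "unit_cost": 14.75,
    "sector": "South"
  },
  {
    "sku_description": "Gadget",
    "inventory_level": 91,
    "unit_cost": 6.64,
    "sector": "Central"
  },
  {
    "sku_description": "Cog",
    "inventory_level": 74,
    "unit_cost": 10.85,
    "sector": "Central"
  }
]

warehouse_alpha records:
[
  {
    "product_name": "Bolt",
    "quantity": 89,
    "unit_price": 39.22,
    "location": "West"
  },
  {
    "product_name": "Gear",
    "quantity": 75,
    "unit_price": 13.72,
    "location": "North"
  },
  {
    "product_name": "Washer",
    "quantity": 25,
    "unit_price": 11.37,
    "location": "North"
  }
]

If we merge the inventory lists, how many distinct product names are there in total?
7

Schema mapping: "sku_description" (warehouse_gamma) = "product_name" (warehouse_alpha) = product name

Products in warehouse_gamma: ['Bolt', 'Cog', 'Gadget', 'Nut', 'Widget']
Products in warehouse_alpha: ['Bolt', 'Gear', 'Washer']

Union (unique products): ['Bolt', 'Cog', 'Gadget', 'Gear', 'Nut', 'Washer', 'Widget']
Count: 7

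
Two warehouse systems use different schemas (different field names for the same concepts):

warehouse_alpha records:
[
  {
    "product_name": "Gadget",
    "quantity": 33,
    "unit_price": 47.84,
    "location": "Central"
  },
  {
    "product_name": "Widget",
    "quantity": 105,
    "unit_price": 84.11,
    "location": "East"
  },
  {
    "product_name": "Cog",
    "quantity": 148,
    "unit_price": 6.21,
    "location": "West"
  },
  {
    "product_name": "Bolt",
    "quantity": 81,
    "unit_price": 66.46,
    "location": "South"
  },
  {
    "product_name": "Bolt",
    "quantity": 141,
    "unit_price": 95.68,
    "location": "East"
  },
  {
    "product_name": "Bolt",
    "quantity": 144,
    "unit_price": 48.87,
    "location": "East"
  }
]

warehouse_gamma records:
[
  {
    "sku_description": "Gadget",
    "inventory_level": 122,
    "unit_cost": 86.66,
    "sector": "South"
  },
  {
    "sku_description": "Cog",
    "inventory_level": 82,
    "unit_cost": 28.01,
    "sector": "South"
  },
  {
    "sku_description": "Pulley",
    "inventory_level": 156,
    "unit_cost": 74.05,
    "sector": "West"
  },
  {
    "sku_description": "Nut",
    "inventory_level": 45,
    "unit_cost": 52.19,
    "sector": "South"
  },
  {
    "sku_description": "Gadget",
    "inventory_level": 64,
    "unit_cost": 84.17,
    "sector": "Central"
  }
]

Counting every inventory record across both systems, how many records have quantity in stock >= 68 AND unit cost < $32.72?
2

Schema mappings:
- "quantity" (warehouse_alpha) = "inventory_level" (warehouse_gamma) = quantity
- "unit_price" (warehouse_alpha) = "unit_cost" (warehouse_gamma) = unit cost

Records meeting both conditions in warehouse_alpha: 1
Records meeting both conditions in warehouse_gamma: 1

Total: 1 + 1 = 2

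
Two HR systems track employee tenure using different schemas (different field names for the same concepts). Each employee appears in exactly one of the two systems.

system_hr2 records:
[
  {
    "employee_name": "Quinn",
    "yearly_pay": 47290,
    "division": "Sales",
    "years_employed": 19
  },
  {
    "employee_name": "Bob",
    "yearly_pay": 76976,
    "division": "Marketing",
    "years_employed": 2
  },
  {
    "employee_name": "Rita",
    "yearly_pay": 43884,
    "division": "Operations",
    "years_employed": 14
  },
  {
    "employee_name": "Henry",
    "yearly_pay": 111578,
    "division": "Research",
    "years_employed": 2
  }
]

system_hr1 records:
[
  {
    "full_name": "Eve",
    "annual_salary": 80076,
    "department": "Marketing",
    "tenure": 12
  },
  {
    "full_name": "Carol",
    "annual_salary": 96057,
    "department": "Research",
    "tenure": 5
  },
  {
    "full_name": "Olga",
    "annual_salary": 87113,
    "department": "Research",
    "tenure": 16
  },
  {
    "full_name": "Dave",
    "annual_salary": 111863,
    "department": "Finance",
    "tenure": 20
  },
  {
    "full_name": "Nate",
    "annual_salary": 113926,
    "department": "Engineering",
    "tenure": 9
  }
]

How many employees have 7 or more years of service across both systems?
6

Reconcile schemas: "years_employed" (system_hr2) = "tenure" (system_hr1) = years of service

From system_hr2: 2 employees with >= 7 years
From system_hr1: 4 employees with >= 7 years

Total: 2 + 4 = 6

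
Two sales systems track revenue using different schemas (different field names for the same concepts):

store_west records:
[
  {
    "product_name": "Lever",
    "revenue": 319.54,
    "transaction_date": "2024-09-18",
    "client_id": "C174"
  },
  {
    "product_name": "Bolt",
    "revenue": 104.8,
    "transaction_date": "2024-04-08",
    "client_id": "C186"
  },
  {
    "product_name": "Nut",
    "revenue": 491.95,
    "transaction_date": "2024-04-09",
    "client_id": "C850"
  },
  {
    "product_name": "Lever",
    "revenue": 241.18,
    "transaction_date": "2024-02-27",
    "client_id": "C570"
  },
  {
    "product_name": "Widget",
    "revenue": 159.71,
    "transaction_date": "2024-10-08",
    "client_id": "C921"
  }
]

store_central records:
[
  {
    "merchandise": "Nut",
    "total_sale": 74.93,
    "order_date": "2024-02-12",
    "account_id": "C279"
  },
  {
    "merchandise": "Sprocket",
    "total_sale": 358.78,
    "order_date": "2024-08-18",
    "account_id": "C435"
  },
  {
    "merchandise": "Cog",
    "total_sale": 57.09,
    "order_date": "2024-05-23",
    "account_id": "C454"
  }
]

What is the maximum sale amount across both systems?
491.95

Reconcile: "revenue" (store_west) = "total_sale" (store_central) = sale amount

Maximum in store_west: 491.95
Maximum in store_central: 358.78

Overall maximum: max(491.95, 358.78) = 491.95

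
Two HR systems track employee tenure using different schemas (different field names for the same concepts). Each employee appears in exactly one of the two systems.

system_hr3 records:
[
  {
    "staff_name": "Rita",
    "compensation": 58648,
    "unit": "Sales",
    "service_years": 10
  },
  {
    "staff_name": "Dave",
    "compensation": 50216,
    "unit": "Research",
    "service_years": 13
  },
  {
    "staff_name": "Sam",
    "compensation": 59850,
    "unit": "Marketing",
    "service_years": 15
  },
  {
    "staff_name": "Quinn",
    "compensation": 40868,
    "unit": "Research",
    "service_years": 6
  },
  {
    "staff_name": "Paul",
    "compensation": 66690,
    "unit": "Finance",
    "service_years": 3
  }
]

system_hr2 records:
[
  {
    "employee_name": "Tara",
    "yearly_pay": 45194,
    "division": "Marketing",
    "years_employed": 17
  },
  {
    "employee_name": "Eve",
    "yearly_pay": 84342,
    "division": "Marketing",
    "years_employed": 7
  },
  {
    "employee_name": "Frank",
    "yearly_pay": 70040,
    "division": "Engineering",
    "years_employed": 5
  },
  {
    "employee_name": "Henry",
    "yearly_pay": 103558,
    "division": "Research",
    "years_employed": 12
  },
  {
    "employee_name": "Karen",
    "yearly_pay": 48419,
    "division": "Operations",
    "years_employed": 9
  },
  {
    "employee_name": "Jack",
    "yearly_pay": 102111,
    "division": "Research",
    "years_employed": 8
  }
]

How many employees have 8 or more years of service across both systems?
7

Reconcile schemas: "service_years" (system_hr3) = "years_employed" (system_hr2) = years of service

From system_hr3: 3 employees with >= 8 years
From system_hr2: 4 employees with >= 8 years

Total: 3 + 4 = 7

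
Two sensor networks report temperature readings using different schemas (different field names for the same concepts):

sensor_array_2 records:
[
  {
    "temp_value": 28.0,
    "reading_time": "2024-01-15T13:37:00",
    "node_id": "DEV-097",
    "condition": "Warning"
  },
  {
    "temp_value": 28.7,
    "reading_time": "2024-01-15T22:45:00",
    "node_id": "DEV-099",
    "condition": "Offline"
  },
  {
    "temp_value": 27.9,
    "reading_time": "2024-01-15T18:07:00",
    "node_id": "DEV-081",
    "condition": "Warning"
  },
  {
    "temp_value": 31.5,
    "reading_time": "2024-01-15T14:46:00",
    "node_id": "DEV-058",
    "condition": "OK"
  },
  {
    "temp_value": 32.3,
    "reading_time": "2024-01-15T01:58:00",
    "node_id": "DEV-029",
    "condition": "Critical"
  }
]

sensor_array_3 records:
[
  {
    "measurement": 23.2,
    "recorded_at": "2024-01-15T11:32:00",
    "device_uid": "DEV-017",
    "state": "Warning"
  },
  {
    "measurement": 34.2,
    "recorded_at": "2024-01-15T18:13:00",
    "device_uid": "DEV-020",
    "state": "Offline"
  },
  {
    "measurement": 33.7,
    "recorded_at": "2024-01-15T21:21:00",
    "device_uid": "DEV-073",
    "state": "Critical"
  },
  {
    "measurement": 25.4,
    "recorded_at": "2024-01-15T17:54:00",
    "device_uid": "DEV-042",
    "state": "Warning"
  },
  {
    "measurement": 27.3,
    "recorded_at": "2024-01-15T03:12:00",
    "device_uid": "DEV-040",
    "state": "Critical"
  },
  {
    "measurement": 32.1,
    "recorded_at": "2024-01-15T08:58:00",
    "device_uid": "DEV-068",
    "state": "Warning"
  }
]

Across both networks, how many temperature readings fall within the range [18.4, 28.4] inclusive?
5

Schema mapping: "temp_value" (sensor_array_2) = "measurement" (sensor_array_3) = temperature

Readings in [18.4, 28.4] from sensor_array_2: 2
Readings in [18.4, 28.4] from sensor_array_3: 3

Total count: 2 + 3 = 5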